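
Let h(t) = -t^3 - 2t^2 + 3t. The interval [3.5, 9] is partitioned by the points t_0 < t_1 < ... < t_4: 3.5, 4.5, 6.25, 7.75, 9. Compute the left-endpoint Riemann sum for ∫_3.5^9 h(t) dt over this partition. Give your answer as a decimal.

-1421.81640625

Subinterval widths: 1, 1.75, 1.5, 1.25.
Left endpoints: 3.5, 4.5, 6.25, 7.75.
h(3.5) = -56.875, h(4.5) = -118.125, h(6.25) = -303.515625, h(7.75) = -562.359375.
Sum = Σ Δt_i · h(t_i).
Sum = -1421.81640625.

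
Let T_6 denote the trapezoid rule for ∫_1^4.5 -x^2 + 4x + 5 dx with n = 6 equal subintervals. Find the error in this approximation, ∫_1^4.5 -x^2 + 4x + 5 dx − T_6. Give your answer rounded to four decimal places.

Exact integral: ∫_1^4.5 f(x) dx ≈ 25.958333.
T_6 ≈ 25.759838.
Error ≈ 25.958333 − 25.759838 ≈ 0.1985.

0.1985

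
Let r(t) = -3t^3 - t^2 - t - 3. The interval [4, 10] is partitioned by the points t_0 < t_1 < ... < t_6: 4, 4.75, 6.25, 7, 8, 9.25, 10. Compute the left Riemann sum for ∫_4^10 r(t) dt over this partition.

Subinterval widths: 0.75, 1.5, 0.75, 1, 1.25, 0.75.
Left endpoints: 4, 4.75, 6.25, 7, 8, 9.25.
r(4) = -215, r(4.75) = -351.828125, r(6.25) = -780.734375, r(7) = -1088, r(8) = -1611, r(9.25) = -2472.171875.
Sum = Σ Δt_i · r(t_i).
Sum = -6230.421875.

-6230.421875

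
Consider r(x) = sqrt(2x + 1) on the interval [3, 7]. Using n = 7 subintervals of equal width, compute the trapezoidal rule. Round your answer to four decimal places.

13.1882

Δx = (7 − 3)/7 = 4/7.
r(3) ≈ 2.6458, r(25/7) ≈ 2.8536, r(29/7) ≈ 3.0472, r(33/7) ≈ 3.2293, r(37/7) ≈ 3.4017, r(41/7) ≈ 3.5657, r(45/7) ≈ 3.7225, r(7) ≈ 3.8730.
T_7 = (Δx/2)·[r(x_0) + 2r(x_1) + ... + 2r(x_{6}) + r(x_7)].
Sum ≈ 13.1882.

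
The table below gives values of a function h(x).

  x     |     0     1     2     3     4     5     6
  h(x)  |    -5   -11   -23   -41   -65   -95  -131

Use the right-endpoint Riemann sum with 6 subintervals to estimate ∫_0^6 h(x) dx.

Δx = 1.
Sum = 1·[(-11) + (-23) + (-41) + (-65) + (-95) + (-131)] = -366.

-366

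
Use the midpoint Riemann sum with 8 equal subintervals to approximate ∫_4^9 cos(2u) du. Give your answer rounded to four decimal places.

Δu = (9 − 4)/8 = 0.625.
Midpoints: 4.3125, 4.9375, 5.5625, 6.1875, 6.8125, 7.4375, 8.0625, 8.6875.
f(4.3125) ≈ -0.6969, f(4.9375) ≈ -0.9004, f(5.5625) ≈ 0.1291, f(6.1875) ≈ 0.9817, f(6.8125) ≈ 0.4901, f(7.4375) ≈ -0.6727, f(8.0625) ≈ -0.9143, f(8.6875) ≈ 0.0961.
Sum = Δu · [f(4.3125) + f(4.9375) + f(5.5625) + ...].
Sum ≈ -0.9295.

-0.9295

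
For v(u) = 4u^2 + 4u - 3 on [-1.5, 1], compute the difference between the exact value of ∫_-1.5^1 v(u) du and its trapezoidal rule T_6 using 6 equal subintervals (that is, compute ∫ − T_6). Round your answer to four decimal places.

Exact integral: ∫_-1.5^1 v(u) du ≈ -4.166667.
T_6 ≈ -3.877315.
Error ≈ -4.166667 − (-3.877315) ≈ -0.2894.

-0.2894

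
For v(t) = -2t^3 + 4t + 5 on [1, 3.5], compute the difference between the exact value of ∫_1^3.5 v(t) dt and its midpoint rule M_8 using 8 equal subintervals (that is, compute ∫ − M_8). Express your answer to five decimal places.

-0.27466

Exact integral: ∫_1^3.5 v(t) dt = -39.53125.
M_8 ≈ -39.2565918.
Error ≈ -39.53125 − (-39.2565918) ≈ -0.27466.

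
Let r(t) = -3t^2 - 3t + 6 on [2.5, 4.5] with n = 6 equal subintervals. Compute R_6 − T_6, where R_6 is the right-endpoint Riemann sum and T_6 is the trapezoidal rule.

-8

R_6 ≈ -92.611111.
T_6 ≈ -84.611111.
R_6 − T_6 = -8.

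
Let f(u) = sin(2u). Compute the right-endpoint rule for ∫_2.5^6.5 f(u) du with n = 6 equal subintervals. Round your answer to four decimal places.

0.1954

Δu = (6.5 − 2.5)/6 = 2/3.
Right endpoints: 19/6, 23/6, 4.5, 31/6, 35/6, 6.5.
f(19/6) ≈ 0.0501, f(23/6) ≈ 0.9825, f(4.5) ≈ 0.4121, f(31/6) ≈ -0.7886, f(35/6) ≈ -0.7831, f(6.5) ≈ 0.4202.
Sum = Δu · [f(19/6) + f(23/6) + f(4.5) + ...].
Sum ≈ 0.1954.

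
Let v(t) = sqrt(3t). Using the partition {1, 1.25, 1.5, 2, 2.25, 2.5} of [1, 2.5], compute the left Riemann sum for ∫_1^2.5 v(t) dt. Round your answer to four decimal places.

3.2397

Subinterval widths: 0.25, 0.25, 0.5, 0.25, 0.25.
Left endpoints: 1, 1.25, 1.5, 2, 2.25.
v(1) ≈ 1.7321, v(1.25) ≈ 1.9365, v(1.5) ≈ 2.1213, v(2) ≈ 2.4495, v(2.25) ≈ 2.5981.
Sum = Σ Δt_i · v(t_i).
Sum ≈ 3.2397.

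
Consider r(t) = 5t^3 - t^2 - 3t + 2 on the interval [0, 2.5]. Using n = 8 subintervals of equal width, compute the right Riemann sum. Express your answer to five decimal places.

Δt = (2.5 − 0)/8 = 0.3125.
Right endpoints: 0.3125, 0.625, 0.9375, 1.25, 1.5625, 1.875, 2.1875, 2.5.
r(0.3125) = 4577/4096, r(0.625) = 489/512, r(0.9375) = 9947/4096, r(1.25) = 6.453125, r(1.5625) = 57117/4096, r(1.875) = 13219/512, r(2.1875) = 176087/4096, r(2.5) = 66.375.
Sum = Δt · [r(0.3125) + r(0.625) + r(0.9375) + ...].
Sum ≈ 50.02563.

50.02563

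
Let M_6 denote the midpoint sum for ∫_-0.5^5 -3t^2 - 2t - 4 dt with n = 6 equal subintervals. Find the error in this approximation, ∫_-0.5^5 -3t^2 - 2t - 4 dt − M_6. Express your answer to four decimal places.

-1.1554

Exact integral: ∫_-0.5^5 f(t) dt = -171.875.
M_6 ≈ -170.719618.
Error ≈ -171.875 − (-170.719618) ≈ -1.1554.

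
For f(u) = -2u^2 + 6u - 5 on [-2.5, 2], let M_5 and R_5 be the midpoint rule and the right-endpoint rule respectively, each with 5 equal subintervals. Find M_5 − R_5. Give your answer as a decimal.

M_5 = -44.3925.
R_5 = -32.04.
M_5 − R_5 = -12.3525.

-12.3525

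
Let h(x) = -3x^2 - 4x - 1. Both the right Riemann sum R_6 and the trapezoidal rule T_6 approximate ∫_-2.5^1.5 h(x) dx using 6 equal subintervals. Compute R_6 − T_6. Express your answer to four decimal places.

-1.3333

R_6 ≈ -17.222222.
T_6 ≈ -15.888889.
R_6 − T_6 ≈ -1.3333.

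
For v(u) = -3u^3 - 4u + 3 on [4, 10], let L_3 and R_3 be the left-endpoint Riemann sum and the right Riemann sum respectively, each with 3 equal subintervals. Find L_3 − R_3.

L_3 = -4878.
R_3 = -10542.
L_3 − R_3 = 5664.

5664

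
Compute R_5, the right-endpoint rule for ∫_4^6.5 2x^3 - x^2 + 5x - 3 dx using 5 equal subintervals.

Δx = (6.5 − 4)/5 = 0.5.
Right endpoints: 4.5, 5, 5.5, 6, 6.5.
f(4.5) = 181.5, f(5) = 247, f(5.5) = 327, f(6) = 423, f(6.5) = 536.5.
Sum = Δx · [f(4.5) + f(5) + f(5.5) + f(6) + f(6.5)].
Sum = 857.5.

857.5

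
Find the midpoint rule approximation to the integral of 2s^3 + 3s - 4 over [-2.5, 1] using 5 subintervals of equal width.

Δs = (1 − (-2.5))/5 = 0.7.
Midpoints: -2.15, -1.45, -0.75, -0.05, 0.65.
f(-2.15) = -30.32675, f(-1.45) = -14.44725, f(-0.75) = -7.09375, f(-0.05) = -4.15025, f(0.65) = -1.50075.
Sum = Δs · [f(-2.15) + f(-1.45) + f(-0.75) + f(-0.05) + f(0.65)].
Sum = -40.263125.

-40.263125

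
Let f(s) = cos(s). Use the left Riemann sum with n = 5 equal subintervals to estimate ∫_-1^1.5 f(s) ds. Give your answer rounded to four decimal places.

Δs = (1.5 − (-1))/5 = 0.5.
Left endpoints: -1, -0.5, 0, 0.5, 1.
f(-1) ≈ 0.5403, f(-0.5) ≈ 0.8776, f(0) ≈ 1.0000, f(0.5) ≈ 0.8776, f(1) ≈ 0.5403.
Sum = Δs · [f(-1) + f(-0.5) + f(0) + f(0.5) + f(1)].
Sum ≈ 1.9179.

1.9179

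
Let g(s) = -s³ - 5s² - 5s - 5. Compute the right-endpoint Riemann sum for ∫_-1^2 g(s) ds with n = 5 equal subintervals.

Δs = (2 − (-1))/5 = 0.6.
Right endpoints: -0.4, 0.2, 0.8, 1.4, 2.
g(-0.4) = -3.736, g(0.2) = -6.208, g(0.8) = -12.712, g(1.4) = -24.544, g(2) = -43.
Sum = Δs · [g(-0.4) + g(0.2) + g(0.8) + g(1.4) + g(2)].
Sum = -54.12.

-54.12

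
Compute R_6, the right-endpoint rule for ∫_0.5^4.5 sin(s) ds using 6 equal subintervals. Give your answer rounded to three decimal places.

0.562

Δs = (4.5 − 0.5)/6 = 2/3.
Right endpoints: 7/6, 11/6, 2.5, 19/6, 23/6, 4.5.
f(7/6) ≈ 0.919, f(11/6) ≈ 0.966, f(2.5) ≈ 0.598, f(19/6) ≈ -0.025, f(23/6) ≈ -0.638, f(4.5) ≈ -0.978.
Sum = Δs · [f(7/6) + f(11/6) + f(2.5) + ...].
Sum ≈ 0.562.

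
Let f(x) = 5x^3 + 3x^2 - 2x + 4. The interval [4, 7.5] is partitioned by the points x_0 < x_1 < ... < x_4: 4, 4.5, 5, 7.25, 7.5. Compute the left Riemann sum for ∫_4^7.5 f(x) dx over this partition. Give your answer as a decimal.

2512.33203125

Subinterval widths: 0.5, 0.5, 2.25, 0.25.
Left endpoints: 4, 4.5, 5, 7.25.
f(4) = 364, f(4.5) = 511.375, f(5) = 694, f(7.25) = 2052.578125.
Sum = Σ Δx_i · f(x_i).
Sum = 2512.33203125.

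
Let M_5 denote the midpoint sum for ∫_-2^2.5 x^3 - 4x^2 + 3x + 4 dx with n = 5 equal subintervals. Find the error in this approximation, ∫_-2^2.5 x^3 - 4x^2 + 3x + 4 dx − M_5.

Exact integral: ∫_-2^2.5 f(x) dx = -4.359375.
M_5 = -3.3721875.
Error = -4.359375 − (-3.3721875) = -0.9871875.

-0.9871875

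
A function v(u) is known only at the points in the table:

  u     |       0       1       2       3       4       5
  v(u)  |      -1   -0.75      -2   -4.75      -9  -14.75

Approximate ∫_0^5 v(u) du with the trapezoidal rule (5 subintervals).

-24.375

Δu = 1.
T_5 = (1/2)·[(-1) + 2·(-0.75) + 2·(-2) + 2·(-4.75) + 2·(-9) + (-14.75)] = -24.375.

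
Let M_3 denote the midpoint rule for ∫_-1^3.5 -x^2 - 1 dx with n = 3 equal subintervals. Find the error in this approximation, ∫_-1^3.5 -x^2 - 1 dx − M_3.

-0.84375

Exact integral: ∫_-1^3.5 f(x) dx = -19.125.
M_3 = -18.28125.
Error = -19.125 − (-18.28125) = -0.84375.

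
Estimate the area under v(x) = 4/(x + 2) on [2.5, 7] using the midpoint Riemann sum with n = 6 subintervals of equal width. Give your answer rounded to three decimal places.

Δx = (7 − 2.5)/6 = 0.75.
Midpoints: 2.875, 3.625, 4.375, 5.125, 5.875, 6.625.
v(2.875) = 32/39, v(3.625) = 32/45, v(4.375) = 32/51, v(5.125) = 32/57, v(5.875) = 32/63, v(6.625) = 32/69.
Sum = Δx · [v(2.875) + v(3.625) + v(4.375) + ...].
Sum ≈ 2.769.

2.769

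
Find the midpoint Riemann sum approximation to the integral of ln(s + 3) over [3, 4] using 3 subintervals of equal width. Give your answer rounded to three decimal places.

1.871

Δs = (4 − 3)/3 = 1/3.
Midpoints: 19/6, 3.5, 23/6.
f(19/6) ≈ 1.819, f(3.5) ≈ 1.872, f(23/6) ≈ 1.922.
Sum = Δs · [f(19/6) + f(3.5) + f(23/6)].
Sum ≈ 1.871.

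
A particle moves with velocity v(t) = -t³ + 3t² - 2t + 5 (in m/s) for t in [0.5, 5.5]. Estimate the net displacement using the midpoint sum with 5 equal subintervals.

-65

Δt = (5.5 − 0.5)/5 = 1.
Midpoints: 1, 2, 3, 4, 5.
v(1) = 5, v(2) = 5, v(3) = -1, v(4) = -19, v(5) = -55.
Sum = Δt · [v(1) + v(2) + v(3) + v(4) + v(5)].
Sum = -65.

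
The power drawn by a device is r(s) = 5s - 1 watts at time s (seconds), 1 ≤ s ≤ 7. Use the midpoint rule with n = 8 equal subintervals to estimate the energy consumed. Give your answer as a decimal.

Δs = (7 − 1)/8 = 0.75.
Midpoints: 1.375, 2.125, 2.875, 3.625, 4.375, 5.125, 5.875, 6.625.
r(1.375) = 5.875, r(2.125) = 9.625, r(2.875) = 13.375, r(3.625) = 17.125, r(4.375) = 20.875, r(5.125) = 24.625, r(5.875) = 28.375, r(6.625) = 32.125.
Sum = Δs · [r(1.375) + r(2.125) + r(2.875) + ...].
Sum = 114.

114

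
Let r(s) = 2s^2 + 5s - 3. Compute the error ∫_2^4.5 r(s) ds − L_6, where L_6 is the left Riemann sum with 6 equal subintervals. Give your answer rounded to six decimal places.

9.230324

Exact integral: ∫_2^4.5 r(s) ds ≈ 88.54166667.
L_6 ≈ 79.31134259.
Error ≈ 88.54166667 − 79.31134259 ≈ 9.230324.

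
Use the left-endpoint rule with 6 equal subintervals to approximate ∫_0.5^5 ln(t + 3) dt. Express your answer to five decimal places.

Δt = (5 − 0.5)/6 = 0.75.
Left endpoints: 0.5, 1.25, 2, 2.75, 3.5, 4.25.
f(0.5) ≈ 1.25276, f(1.25) ≈ 1.44692, f(2) ≈ 1.60944, f(2.75) ≈ 1.74920, f(3.5) ≈ 1.87180, f(4.25) ≈ 1.98100.
Sum = Δt · [f(0.5) + f(1.25) + f(2) + ...].
Sum ≈ 7.43334.

7.43334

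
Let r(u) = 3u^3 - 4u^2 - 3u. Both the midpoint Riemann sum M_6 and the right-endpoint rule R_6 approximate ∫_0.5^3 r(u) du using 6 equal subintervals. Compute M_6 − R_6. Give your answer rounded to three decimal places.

M_6 ≈ 11.31981.
R_6 ≈ 20.53747.
M_6 − R_6 ≈ -9.218.

-9.218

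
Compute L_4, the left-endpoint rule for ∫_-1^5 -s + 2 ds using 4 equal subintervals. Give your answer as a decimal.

4.5

Δs = (5 − (-1))/4 = 1.5.
Left endpoints: -1, 0.5, 2, 3.5.
f(-1) = 3, f(0.5) = 1.5, f(2) = 0, f(3.5) = -1.5.
Sum = Δs · [f(-1) + f(0.5) + f(2) + f(3.5)].
Sum = 4.5.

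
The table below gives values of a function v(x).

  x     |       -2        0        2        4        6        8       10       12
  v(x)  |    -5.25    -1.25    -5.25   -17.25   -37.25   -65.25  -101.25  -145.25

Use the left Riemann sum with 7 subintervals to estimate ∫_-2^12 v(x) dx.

-465.5

Δx = 2.
Sum = 2·[(-5.25) + (-1.25) + (-5.25) + (-17.25) + (-37.25) + (-65.25) + (-101.25)] = -465.5.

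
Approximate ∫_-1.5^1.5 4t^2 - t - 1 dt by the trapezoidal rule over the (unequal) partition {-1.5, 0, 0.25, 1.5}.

Subinterval widths: 1.5, 0.25, 1.25.
f(-1.5) = 9.5, f(0) = -1, f(0.25) = -1, f(1.5) = 6.5.
On each subinterval the trapezoid contributes (Δt_i/2)·[f(t_{i-1}) + f(t_i)].
Sum = 9.5625.

9.5625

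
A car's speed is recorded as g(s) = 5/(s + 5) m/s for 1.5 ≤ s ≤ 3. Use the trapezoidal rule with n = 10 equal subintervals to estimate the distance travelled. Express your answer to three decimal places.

Δs = (3 − 1.5)/10 = 0.15.
g(1.5) = 10/13, g(1.65) = 100/133, g(1.8) = 25/34, g(1.95) = 100/139, g(2.1) = 50/71, g(2.25) = 20/29, g(2.4) = 25/37, g(2.55) = 100/151, g(2.7) = 50/77, g(2.85) = 100/157, g(3) = 0.625.
T_10 = (Δs/2)·[g(s_0) + 2g(s_1) + ... + 2g(s_{9}) + g(s_10)].
Sum ≈ 1.038.

1.038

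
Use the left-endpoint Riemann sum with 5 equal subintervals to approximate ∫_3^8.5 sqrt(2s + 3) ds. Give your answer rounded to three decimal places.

Δs = (8.5 − 3)/5 = 1.1.
Left endpoints: 3, 4.1, 5.2, 6.3, 7.4.
f(3) ≈ 3.000, f(4.1) ≈ 3.347, f(5.2) ≈ 3.661, f(6.3) ≈ 3.950, f(7.4) ≈ 4.219.
Sum = Δs · [f(3) + f(4.1) + f(5.2) + f(6.3) + f(7.4)].
Sum ≈ 19.994.

19.994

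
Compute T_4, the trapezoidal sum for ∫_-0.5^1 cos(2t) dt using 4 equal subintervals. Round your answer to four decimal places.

Δt = (1 − (-0.5))/4 = 0.375.
f(-0.5) ≈ 0.5403, f(-0.125) ≈ 0.9689, f(0.25) ≈ 0.8776, f(0.625) ≈ 0.3153, f(1) ≈ -0.4161.
T_4 = (Δt/2)·[f(t_0) + 2f(t_1) + 2f(t_2) + 2f(t_3) + f(t_4)].
Sum ≈ 0.8340.

0.8340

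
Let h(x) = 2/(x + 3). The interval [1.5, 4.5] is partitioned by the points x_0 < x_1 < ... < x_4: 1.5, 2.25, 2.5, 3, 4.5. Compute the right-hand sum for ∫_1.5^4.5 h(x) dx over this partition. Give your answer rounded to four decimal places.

Subinterval widths: 0.75, 0.25, 0.5, 1.5.
Right endpoints: 2.25, 2.5, 3, 4.5.
h(2.25) = 8/21, h(2.5) = 4/11, h(3) = 1/3, h(4.5) = 4/15.
Sum = Σ Δx_i · h(x_i).
Sum ≈ 0.9433.

0.9433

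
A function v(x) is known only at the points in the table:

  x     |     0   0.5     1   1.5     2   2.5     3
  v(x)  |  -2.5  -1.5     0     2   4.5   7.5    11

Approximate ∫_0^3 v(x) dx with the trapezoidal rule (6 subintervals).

Δx = 0.5.
T_6 = (0.5/2)·[(-2.5) + 2·(-1.5) + 2·0 + 2·2 + 2·4.5 + 2·7.5 + 11] = 8.375.

8.375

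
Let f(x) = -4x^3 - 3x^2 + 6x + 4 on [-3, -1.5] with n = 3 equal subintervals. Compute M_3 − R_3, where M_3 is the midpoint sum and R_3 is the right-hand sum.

M_3 = 37.3125.
R_3 = 23.25.
M_3 − R_3 = 14.0625.

14.0625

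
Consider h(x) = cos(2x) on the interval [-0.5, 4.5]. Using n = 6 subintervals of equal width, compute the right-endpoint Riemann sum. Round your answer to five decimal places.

-0.13025

Δx = (4.5 − (-0.5))/6 = 5/6.
Right endpoints: 1/3, 7/6, 2, 17/6, 11/3, 4.5.
h(1/3) ≈ 0.78589, h(7/6) ≈ -0.69076, h(2) ≈ -0.65364, h(17/6) ≈ 0.81590, h(11/3) ≈ 0.49744, h(4.5) ≈ -0.91113.
Sum = Δx · [h(1/3) + h(7/6) + h(2) + ...].
Sum ≈ -0.13025.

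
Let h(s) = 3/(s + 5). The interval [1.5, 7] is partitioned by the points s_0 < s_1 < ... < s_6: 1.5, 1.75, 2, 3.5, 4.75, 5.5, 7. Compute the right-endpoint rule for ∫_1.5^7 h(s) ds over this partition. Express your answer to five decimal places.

1.72157

Subinterval widths: 0.25, 0.25, 1.5, 1.25, 0.75, 1.5.
Right endpoints: 1.75, 2, 3.5, 4.75, 5.5, 7.
h(1.75) = 4/9, h(2) = 3/7, h(3.5) = 6/17, h(4.75) = 4/13, h(5.5) = 2/7, h(7) = 0.25.
Sum = Σ Δs_i · h(s_i).
Sum ≈ 1.72157.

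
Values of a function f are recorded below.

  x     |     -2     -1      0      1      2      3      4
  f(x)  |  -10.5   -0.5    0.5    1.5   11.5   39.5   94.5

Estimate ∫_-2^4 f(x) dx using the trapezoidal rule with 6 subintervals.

94.5

Δx = 1.
T_6 = (1/2)·[(-10.5) + 2·(-0.5) + 2·0.5 + 2·1.5 + 2·11.5 + 2·39.5 + 94.5] = 94.5.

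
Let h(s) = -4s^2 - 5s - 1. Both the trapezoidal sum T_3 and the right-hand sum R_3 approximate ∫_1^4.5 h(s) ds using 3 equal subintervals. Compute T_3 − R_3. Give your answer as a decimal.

T_3 ≈ -174.96759.
R_3 ≈ -230.09259.
T_3 − R_3 = 55.125.

55.125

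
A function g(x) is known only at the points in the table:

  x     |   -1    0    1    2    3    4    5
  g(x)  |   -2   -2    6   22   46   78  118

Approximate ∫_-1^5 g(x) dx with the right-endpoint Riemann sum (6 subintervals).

Δx = 1.
Sum = 1·[(-2) + 6 + 22 + 46 + 78 + 118] = 268.

268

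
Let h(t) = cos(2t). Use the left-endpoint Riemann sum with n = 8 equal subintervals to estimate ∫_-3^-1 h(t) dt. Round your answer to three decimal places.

Δt = (-1 − (-3))/8 = 0.25.
Left endpoints: -3, -2.75, -2.5, -2.25, -2, -1.75, -1.5, -1.25.
h(-3) ≈ 0.960, h(-2.75) ≈ 0.709, h(-2.5) ≈ 0.284, h(-2.25) ≈ -0.211, h(-2) ≈ -0.654, h(-1.75) ≈ -0.936, h(-1.5) ≈ -0.990, h(-1.25) ≈ -0.801.
Sum = Δt · [h(-3) + h(-2.75) + h(-2.5) + ...].
Sum ≈ -0.410.

-0.410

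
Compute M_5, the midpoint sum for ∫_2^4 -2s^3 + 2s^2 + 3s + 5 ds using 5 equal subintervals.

-54.24

Δs = (4 − 2)/5 = 0.4.
Midpoints: 2.2, 2.6, 3, 3.4, 3.8.
f(2.2) = -0.016, f(2.6) = -8.832, f(3) = -22, f(3.4) = -40.288, f(3.8) = -64.464.
Sum = Δs · [f(2.2) + f(2.6) + f(3) + f(3.4) + f(3.8)].
Sum = -54.24.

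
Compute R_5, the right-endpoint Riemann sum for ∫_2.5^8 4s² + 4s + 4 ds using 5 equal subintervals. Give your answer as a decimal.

942.92

Δs = (8 − 2.5)/5 = 1.1.
Right endpoints: 3.6, 4.7, 5.8, 6.9, 8.
f(3.6) = 70.24, f(4.7) = 111.16, f(5.8) = 161.76, f(6.9) = 222.04, f(8) = 292.
Sum = Δs · [f(3.6) + f(4.7) + f(5.8) + f(6.9) + f(8)].
Sum = 942.92.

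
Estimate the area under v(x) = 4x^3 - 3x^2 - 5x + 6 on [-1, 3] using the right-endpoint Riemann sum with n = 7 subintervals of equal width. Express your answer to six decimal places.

77.387755

Δx = (3 − (-1))/7 = 4/7.
Right endpoints: -3/7, 1/7, 5/7, 9/7, 13/7, 17/7, 3.
v(-3/7) = 2496/343, v(1/7) = 1796/343, v(5/7) = 808/343, v(9/7) = 1068/343, v(13/7) = 4112/343, v(17/7) = 11476/343, v(3) = 72.
Sum = Δx · [v(-3/7) + v(1/7) + v(5/7) + ...].
Sum ≈ 77.387755.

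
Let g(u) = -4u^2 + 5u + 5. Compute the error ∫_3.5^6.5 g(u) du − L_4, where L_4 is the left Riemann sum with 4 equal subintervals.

Exact integral: ∫_3.5^6.5 g(u) du = -219.
L_4 = -180.75.
Error = -219 − (-180.75) = -38.25.

-38.25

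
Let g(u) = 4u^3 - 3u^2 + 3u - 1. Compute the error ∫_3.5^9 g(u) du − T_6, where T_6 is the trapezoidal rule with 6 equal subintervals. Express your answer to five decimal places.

Exact integral: ∫_3.5^9 g(u) du = 5822.4375.
T_6 ≈ 5877.8958333.
Error ≈ 5822.4375 − 5877.8958333 ≈ -55.45833.

-55.45833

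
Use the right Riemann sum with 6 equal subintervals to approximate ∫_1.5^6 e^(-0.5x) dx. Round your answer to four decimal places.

Δx = (6 − 1.5)/6 = 0.75.
Right endpoints: 2.25, 3, 3.75, 4.5, 5.25, 6.
f(2.25) ≈ 0.3247, f(3) ≈ 0.2231, f(3.75) ≈ 0.1534, f(4.5) ≈ 0.1054, f(5.25) ≈ 0.0724, f(6) ≈ 0.0498.
Sum = Δx · [f(2.25) + f(3) + f(3.75) + ...].
Sum ≈ 0.6966.

0.6966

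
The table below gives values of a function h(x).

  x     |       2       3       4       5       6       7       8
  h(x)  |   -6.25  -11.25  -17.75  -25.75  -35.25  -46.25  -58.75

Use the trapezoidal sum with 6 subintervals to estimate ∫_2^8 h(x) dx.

Δx = 1.
T_6 = (1/2)·[(-6.25) + 2·(-11.25) + 2·(-17.75) + 2·(-25.75) + 2·(-35.25) + 2·(-46.25) + (-58.75)] = -168.75.

-168.75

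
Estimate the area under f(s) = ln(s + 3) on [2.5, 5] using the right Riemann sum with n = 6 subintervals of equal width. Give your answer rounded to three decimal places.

Δs = (5 − 2.5)/6 = 5/12.
Right endpoints: 35/12, 10/3, 3.75, 25/6, 55/12, 5.
f(35/12) ≈ 1.778, f(10/3) ≈ 1.846, f(3.75) ≈ 1.910, f(25/6) ≈ 1.969, f(55/12) ≈ 2.026, f(5) ≈ 2.079.
Sum = Δs · [f(35/12) + f(10/3) + f(3.75) + ...].
Sum ≈ 4.837.

4.837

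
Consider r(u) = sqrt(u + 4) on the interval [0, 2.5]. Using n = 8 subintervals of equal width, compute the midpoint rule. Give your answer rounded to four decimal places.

5.7148

Δu = (2.5 − 0)/8 = 0.3125.
Midpoints: 0.15625, 0.46875, 0.78125, 1.09375, 1.40625, 1.71875, 2.03125, 2.34375.
r(0.15625) ≈ 2.0387, r(0.46875) ≈ 2.1139, r(0.78125) ≈ 2.1866, r(1.09375) ≈ 2.2569, r(1.40625) ≈ 2.3251, r(1.71875) ≈ 2.3914, r(2.03125) ≈ 2.4559, r(2.34375) ≈ 2.5187.
Sum = Δu · [r(0.15625) + r(0.46875) + r(0.78125) + ...].
Sum ≈ 5.7148.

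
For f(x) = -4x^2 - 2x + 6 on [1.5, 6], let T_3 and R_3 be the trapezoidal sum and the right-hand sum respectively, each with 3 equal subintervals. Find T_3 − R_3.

T_3 = -297.
R_3 = -405.
T_3 − R_3 = 108.

108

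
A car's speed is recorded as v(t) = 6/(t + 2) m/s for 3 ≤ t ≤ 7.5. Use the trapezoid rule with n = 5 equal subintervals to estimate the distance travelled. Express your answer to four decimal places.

3.8628

Δt = (7.5 − 3)/5 = 0.9.
v(3) = 1.2, v(3.9) = 60/59, v(4.8) = 15/17, v(5.7) = 60/77, v(6.6) = 30/43, v(7.5) = 12/19.
T_5 = (Δt/2)·[v(t_0) + 2v(t_1) + ... + 2v(t_{4}) + v(t_5)].
Sum ≈ 3.8628.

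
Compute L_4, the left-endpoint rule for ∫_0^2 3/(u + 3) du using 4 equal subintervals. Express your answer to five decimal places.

Δu = (2 − 0)/4 = 0.5.
Left endpoints: 0, 0.5, 1, 1.5.
f(0) = 1, f(0.5) = 6/7, f(1) = 0.75, f(1.5) = 2/3.
Sum = Δu · [f(0) + f(0.5) + f(1) + f(1.5)].
Sum ≈ 1.63690.

1.63690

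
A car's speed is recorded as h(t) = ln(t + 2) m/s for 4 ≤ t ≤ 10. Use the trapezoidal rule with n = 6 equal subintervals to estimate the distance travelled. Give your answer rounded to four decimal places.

13.0614

Δt = (10 − 4)/6 = 1.
h(4) ≈ 1.7918, h(5) ≈ 1.9459, h(6) ≈ 2.0794, h(7) ≈ 2.1972, h(8) ≈ 2.3026, h(9) ≈ 2.3979, h(10) ≈ 2.4849.
T_6 = (Δt/2)·[h(t_0) + 2h(t_1) + ... + 2h(t_{5}) + h(t_6)].
Sum ≈ 13.0614.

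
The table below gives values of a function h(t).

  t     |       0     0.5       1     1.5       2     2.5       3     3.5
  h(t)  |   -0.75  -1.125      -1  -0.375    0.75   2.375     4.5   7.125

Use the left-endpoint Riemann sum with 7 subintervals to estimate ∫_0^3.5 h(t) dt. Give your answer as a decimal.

Δt = 0.5.
Sum = 0.5·[(-0.75) + (-1.125) + (-1) + (-0.375) + 0.75 + 2.375 + 4.5] = 2.1875.

2.1875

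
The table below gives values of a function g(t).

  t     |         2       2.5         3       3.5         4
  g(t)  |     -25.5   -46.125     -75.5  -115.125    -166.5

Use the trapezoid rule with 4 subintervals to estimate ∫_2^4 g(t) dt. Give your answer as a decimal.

-166.375

Δt = 0.5.
T_4 = (0.5/2)·[(-25.5) + 2·(-46.125) + 2·(-75.5) + 2·(-115.125) + (-166.5)] = -166.375.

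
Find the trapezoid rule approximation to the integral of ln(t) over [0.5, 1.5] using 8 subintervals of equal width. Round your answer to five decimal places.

-0.04696

Δt = (1.5 − 0.5)/8 = 0.125.
f(0.5) ≈ -0.69315, f(0.625) ≈ -0.47000, f(0.75) ≈ -0.28768, f(0.875) ≈ -0.13353, f(1) ≈ 0.00000, f(1.125) ≈ 0.11778, f(1.25) ≈ 0.22314, f(1.375) ≈ 0.31845, f(1.5) ≈ 0.40547.
T_8 = (Δt/2)·[f(t_0) + 2f(t_1) + ... + 2f(t_{7}) + f(t_8)].
Sum ≈ -0.04696.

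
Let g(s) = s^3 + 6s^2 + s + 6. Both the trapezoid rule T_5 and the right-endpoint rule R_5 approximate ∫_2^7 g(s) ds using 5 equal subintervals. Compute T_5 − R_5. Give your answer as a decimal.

-305

T_5 = 1335.
R_5 = 1640.
T_5 − R_5 = -305.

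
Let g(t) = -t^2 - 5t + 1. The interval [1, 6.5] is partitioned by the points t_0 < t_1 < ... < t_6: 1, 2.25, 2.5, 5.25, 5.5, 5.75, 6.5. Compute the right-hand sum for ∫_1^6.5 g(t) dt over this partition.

Subinterval widths: 1.25, 0.25, 2.75, 0.25, 0.25, 0.75.
Right endpoints: 2.25, 2.5, 5.25, 5.5, 5.75, 6.5.
g(2.25) = -15.3125, g(2.5) = -17.75, g(5.25) = -52.8125, g(5.5) = -56.75, g(5.75) = -60.8125, g(6.5) = -73.75.
Sum = Σ Δt_i · g(t_i).
Sum = -253.515625.

-253.515625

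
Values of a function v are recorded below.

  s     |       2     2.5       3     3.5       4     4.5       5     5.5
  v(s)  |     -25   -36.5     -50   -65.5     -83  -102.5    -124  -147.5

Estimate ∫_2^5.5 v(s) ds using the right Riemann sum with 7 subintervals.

-304.5

Δs = 0.5.
Sum = 0.5·[(-36.5) + (-50) + (-65.5) + (-83) + (-102.5) + (-124) + (-147.5)] = -304.5.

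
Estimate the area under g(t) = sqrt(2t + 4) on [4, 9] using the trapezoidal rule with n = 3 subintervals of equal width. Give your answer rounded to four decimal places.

Δt = (9 − 4)/3 = 5/3.
g(4) ≈ 3.4641, g(17/3) ≈ 3.9158, g(22/3) ≈ 4.3205, g(9) ≈ 4.6904.
T_3 = (Δt/2)·[g(t_0) + 2g(t_1) + 2g(t_2) + g(t_3)].
Sum ≈ 20.5226.

20.5226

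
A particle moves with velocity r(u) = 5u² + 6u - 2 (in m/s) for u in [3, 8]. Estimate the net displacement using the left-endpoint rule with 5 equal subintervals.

Δu = (8 − 3)/5 = 1.
Left endpoints: 3, 4, 5, 6, 7.
r(3) = 61, r(4) = 102, r(5) = 153, r(6) = 214, r(7) = 285.
Sum = Δu · [r(3) + r(4) + r(5) + r(6) + r(7)].
Sum = 815.

815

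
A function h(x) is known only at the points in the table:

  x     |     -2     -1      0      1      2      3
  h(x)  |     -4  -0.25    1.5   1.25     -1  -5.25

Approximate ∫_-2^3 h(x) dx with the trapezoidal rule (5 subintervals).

-3.125

Δx = 1.
T_5 = (1/2)·[(-4) + 2·(-0.25) + 2·1.5 + 2·1.25 + 2·(-1) + (-5.25)] = -3.125.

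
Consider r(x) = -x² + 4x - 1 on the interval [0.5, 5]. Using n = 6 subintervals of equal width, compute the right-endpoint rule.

0.421875

Δx = (5 − 0.5)/6 = 0.75.
Right endpoints: 1.25, 2, 2.75, 3.5, 4.25, 5.
r(1.25) = 2.4375, r(2) = 3, r(2.75) = 2.4375, r(3.5) = 0.75, r(4.25) = -2.0625, r(5) = -6.
Sum = Δx · [r(1.25) + r(2) + r(2.75) + ...].
Sum = 0.421875.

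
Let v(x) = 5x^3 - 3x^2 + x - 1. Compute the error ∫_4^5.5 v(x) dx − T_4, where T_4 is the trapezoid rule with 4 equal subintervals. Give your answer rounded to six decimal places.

-2.399414

Exact integral: ∫_4^5.5 v(x) dx = 727.078125.
T_4 ≈ 729.47753906.
Error ≈ 727.078125 − 729.47753906 ≈ -2.399414.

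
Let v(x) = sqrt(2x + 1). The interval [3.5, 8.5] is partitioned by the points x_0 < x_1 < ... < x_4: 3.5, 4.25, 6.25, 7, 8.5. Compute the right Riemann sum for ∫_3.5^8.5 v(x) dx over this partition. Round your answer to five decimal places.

18.92882

Subinterval widths: 0.75, 2, 0.75, 1.5.
Right endpoints: 4.25, 6.25, 7, 8.5.
v(4.25) ≈ 3.08221, v(6.25) ≈ 3.67423, v(7) ≈ 3.87298, v(8.5) ≈ 4.24264.
Sum = Σ Δx_i · v(x_i).
Sum ≈ 18.92882.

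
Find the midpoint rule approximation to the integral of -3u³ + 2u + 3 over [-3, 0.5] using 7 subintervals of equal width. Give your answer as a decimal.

Δu = (0.5 − (-3))/7 = 0.5.
Midpoints: -2.75, -2.25, -1.75, -1.25, -0.75, -0.25, 0.25.
f(-2.75) = 59.890625, f(-2.25) = 32.671875, f(-1.75) = 15.578125, f(-1.25) = 6.359375, f(-0.75) = 2.765625, f(-0.25) = 2.546875, f(0.25) = 3.453125.
Sum = Δu · [f(-2.75) + f(-2.25) + f(-1.75) + ...].
Sum = 61.6328125.

61.6328125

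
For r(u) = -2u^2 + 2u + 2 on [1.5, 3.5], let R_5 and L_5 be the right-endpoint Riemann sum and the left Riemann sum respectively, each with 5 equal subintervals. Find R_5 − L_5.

-6.4

R_5 = -15.64.
L_5 = -9.24.
R_5 − L_5 = -6.4.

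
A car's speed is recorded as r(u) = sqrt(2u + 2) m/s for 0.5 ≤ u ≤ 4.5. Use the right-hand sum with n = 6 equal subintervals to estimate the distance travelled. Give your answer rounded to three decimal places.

10.947

Δu = (4.5 − 0.5)/6 = 2/3.
Right endpoints: 7/6, 11/6, 2.5, 19/6, 23/6, 4.5.
r(7/6) ≈ 2.082, r(11/6) ≈ 2.380, r(2.5) ≈ 2.646, r(19/6) ≈ 2.887, r(23/6) ≈ 3.109, r(4.5) ≈ 3.317.
Sum = Δu · [r(7/6) + r(11/6) + r(2.5) + ...].
Sum ≈ 10.947.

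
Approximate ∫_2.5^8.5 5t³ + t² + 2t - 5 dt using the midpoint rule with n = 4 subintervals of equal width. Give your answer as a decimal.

Δt = (8.5 − 2.5)/4 = 1.5.
Midpoints: 3.25, 4.75, 6.25, 7.75.
f(3.25) = 183.703125, f(4.75) = 562.921875, f(6.25) = 1267.265625, f(7.75) = 2397.984375.
Sum = Δt · [f(3.25) + f(4.75) + f(6.25) + f(7.75)].
Sum = 6617.8125.

6617.8125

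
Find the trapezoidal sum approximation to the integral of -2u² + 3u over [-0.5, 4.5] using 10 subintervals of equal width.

-31.25

Δu = (4.5 − (-0.5))/10 = 0.5.
f(-0.5) = -2, f(0) = 0, f(0.5) = 1, f(1) = 1, f(1.5) = 0, f(2) = -2, f(2.5) = -5, f(3) = -9, f(3.5) = -14, f(4) = -20, f(4.5) = -27.
T_10 = (Δu/2)·[f(u_0) + 2f(u_1) + ... + 2f(u_{9}) + f(u_10)].
Sum = -31.25.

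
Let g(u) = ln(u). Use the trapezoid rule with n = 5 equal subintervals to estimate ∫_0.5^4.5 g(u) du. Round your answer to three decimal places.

3.026

Δu = (4.5 − 0.5)/5 = 0.8.
g(0.5) ≈ -0.693, g(1.3) ≈ 0.262, g(2.1) ≈ 0.742, g(2.9) ≈ 1.065, g(3.7) ≈ 1.308, g(4.5) ≈ 1.504.
T_5 = (Δu/2)·[g(u_0) + 2g(u_1) + ... + 2g(u_{4}) + g(u_5)].
Sum ≈ 3.026.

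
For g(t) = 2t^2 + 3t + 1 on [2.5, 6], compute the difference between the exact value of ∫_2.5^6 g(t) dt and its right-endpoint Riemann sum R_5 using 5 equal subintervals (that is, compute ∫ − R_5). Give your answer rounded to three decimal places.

Exact integral: ∫_2.5^6 g(t) dt ≈ 181.70833.
R_5 = 206.78.
Error ≈ 181.70833 − 206.78 ≈ -25.072.

-25.072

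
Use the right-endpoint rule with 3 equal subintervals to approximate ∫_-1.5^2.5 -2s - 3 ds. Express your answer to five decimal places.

-21.33333

Δs = (2.5 − (-1.5))/3 = 4/3.
Right endpoints: -1/6, 7/6, 2.5.
f(-1/6) = -8/3, f(7/6) = -16/3, f(2.5) = -8.
Sum = Δs · [f(-1/6) + f(7/6) + f(2.5)].
Sum ≈ -21.33333.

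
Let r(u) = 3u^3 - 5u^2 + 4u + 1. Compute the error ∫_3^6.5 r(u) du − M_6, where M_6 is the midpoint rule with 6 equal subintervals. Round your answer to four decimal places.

Exact integral: ∫_3^6.5 r(u) du ≈ 935.338542.
M_6 ≈ 931.591942.
Error ≈ 935.338542 − 931.591942 ≈ 3.7466.

3.7466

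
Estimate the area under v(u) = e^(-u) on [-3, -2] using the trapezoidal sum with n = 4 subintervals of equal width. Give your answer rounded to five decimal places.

12.76254

Δu = (-2 − (-3))/4 = 0.25.
v(-3) ≈ 20.08554, v(-2.75) ≈ 15.64263, v(-2.5) ≈ 12.18249, v(-2.25) ≈ 9.48774, v(-2) ≈ 7.38906.
T_4 = (Δu/2)·[v(u_0) + 2v(u_1) + 2v(u_2) + 2v(u_3) + v(u_4)].
Sum ≈ 12.76254.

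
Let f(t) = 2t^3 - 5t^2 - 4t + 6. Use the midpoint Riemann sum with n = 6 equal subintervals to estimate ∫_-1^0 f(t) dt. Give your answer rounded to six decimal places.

Δt = (0 − (-1))/6 = 1/6.
Midpoints: -11/12, -0.75, -7/12, -5/12, -0.25, -1/12.
f(-11/12) = 3391/864, f(-0.75) = 5.34375, f(-7/12) = 5387/864, f(-5/12) = 5749/864, f(-0.25) = 6.65625, f(-1/12) = 5441/864.
Sum = Δt · [f(-11/12) + f(-0.75) + f(-7/12) + ...].
Sum ≈ 5.851852.

5.851852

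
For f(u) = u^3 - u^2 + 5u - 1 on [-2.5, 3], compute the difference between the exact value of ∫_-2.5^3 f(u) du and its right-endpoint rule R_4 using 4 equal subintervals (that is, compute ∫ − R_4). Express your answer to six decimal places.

Exact integral: ∫_-2.5^3 f(u) du ≈ -2.34895833.
R_4 ≈ 43.53808594.
Error ≈ -2.34895833 − 43.53808594 ≈ -45.887044.

-45.887044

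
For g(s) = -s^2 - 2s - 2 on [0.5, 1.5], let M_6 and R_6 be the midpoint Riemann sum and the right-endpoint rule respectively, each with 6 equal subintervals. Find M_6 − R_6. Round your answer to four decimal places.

0.3403

M_6 ≈ -5.081019.
R_6 ≈ -5.421296.
M_6 − R_6 ≈ 0.3403.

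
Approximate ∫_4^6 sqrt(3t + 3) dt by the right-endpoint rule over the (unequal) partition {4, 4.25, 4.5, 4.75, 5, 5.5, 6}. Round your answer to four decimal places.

Subinterval widths: 0.25, 0.25, 0.25, 0.25, 0.5, 0.5.
Right endpoints: 4.25, 4.5, 4.75, 5, 5.5, 6.
f(4.25) ≈ 3.9686, f(4.5) ≈ 4.0620, f(4.75) ≈ 4.1533, f(5) ≈ 4.2426, f(5.5) ≈ 4.4159, f(6) ≈ 4.5826.
Sum = Σ Δt_i · f(t_i).
Sum ≈ 8.6059.

8.6059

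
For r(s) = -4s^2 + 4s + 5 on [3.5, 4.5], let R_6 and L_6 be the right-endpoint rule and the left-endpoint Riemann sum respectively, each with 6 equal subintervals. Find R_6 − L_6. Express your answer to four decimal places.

R_6 ≈ -45.685185.
L_6 ≈ -41.018519.
R_6 − L_6 ≈ -4.6667.

-4.6667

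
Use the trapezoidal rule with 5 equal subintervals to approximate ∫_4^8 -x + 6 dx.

Δx = (8 − 4)/5 = 0.8.
f(4) = 2, f(4.8) = 1.2, f(5.6) = 0.4, f(6.4) = -0.4, f(7.2) = -1.2, f(8) = -2.
T_5 = (Δx/2)·[f(x_0) + 2f(x_1) + ... + 2f(x_{4}) + f(x_5)].
Sum = 0.

0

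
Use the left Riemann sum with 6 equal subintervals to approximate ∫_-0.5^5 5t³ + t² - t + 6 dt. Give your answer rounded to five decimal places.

Δt = (5 − (-0.5))/6 = 11/12.
Left endpoints: -0.5, 5/12, 4/3, 2.25, 19/6, 49/12.
f(-0.5) = 6.125, f(5/12) = 10573/1728, f(4/3) = 494/27, f(2.25) = 65.765625, f(19/6) = 37073/216, f(49/12) = 620369/1728.
Sum = Δt · [f(-0.5) + f(5/12) + f(4/3) + ...].
Sum ≈ 574.70385.

574.70385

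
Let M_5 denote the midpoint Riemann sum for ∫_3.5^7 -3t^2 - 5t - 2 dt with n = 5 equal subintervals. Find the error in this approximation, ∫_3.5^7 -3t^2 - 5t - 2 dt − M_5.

Exact integral: ∫_3.5^7 f(t) dt = -399.
M_5 = -398.57125.
Error = -399 − (-398.57125) = -0.42875.

-0.42875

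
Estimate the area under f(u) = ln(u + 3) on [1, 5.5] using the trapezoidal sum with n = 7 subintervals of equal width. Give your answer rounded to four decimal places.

8.1408

Δu = (5.5 − 1)/7 = 9/14.
f(1) ≈ 1.3863, f(23/14) ≈ 1.5353, f(16/7) ≈ 1.6650, f(41/14) ≈ 1.7798, f(25/7) ≈ 1.8827, f(59/14) ≈ 1.9761, f(34/7) ≈ 2.0614, f(5.5) ≈ 2.1401.
T_7 = (Δu/2)·[f(u_0) + 2f(u_1) + ... + 2f(u_{6}) + f(u_7)].
Sum ≈ 8.1408.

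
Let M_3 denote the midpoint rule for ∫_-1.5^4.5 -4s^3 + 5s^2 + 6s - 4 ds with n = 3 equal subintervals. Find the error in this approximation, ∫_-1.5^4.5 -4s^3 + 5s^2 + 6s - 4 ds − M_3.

Exact integral: ∫_-1.5^4.5 f(s) ds = -217.5.
M_3 = -191.5.
Error = -217.5 − (-191.5) = -26.

-26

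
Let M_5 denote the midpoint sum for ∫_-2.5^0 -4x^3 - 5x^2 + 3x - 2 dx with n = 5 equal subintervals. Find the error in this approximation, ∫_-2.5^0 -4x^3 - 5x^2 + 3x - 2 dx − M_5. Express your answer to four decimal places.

0.5208

Exact integral: ∫_-2.5^0 f(x) dx ≈ -1.354167.
M_5 = -1.875.
Error ≈ -1.354167 − (-1.875) ≈ 0.5208.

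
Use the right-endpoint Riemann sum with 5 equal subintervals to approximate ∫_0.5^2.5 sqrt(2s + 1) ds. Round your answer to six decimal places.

Δs = (2.5 − 0.5)/5 = 0.4.
Right endpoints: 0.9, 1.3, 1.7, 2.1, 2.5.
f(0.9) ≈ 1.673320, f(1.3) ≈ 1.897367, f(1.7) ≈ 2.097618, f(2.1) ≈ 2.280351, f(2.5) ≈ 2.449490.
Sum = Δs · [f(0.9) + f(1.3) + f(1.7) + f(2.1) + f(2.5)].
Sum ≈ 4.159258.

4.159258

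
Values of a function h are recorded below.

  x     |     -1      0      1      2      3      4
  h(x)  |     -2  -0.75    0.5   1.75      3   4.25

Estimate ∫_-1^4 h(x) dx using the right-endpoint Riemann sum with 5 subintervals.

Δx = 1.
Sum = 1·[(-0.75) + 0.5 + 1.75 + 3 + 4.25] = 8.75.

8.75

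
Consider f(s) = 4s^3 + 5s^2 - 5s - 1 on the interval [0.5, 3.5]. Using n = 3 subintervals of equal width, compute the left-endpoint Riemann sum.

Δs = (3.5 − 0.5)/3 = 1.
Left endpoints: 0.5, 1.5, 2.5.
f(0.5) = -1.75, f(1.5) = 16.25, f(2.5) = 80.25.
Sum = Δs · [f(0.5) + f(1.5) + f(2.5)].
Sum = 94.75.

94.75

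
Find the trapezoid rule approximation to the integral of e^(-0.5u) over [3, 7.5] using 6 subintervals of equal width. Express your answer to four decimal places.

Δu = (7.5 − 3)/6 = 0.75.
f(3) ≈ 0.2231, f(3.75) ≈ 0.1534, f(4.5) ≈ 0.1054, f(5.25) ≈ 0.0724, f(6) ≈ 0.0498, f(6.75) ≈ 0.0342, f(7.5) ≈ 0.0235.
T_6 = (Δu/2)·[f(u_0) + 2f(u_1) + ... + 2f(u_{5}) + f(u_6)].
Sum ≈ 0.4039.

0.4039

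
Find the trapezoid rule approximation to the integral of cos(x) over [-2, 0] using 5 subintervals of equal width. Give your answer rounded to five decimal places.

0.89714

Δx = (0 − (-2))/5 = 0.4.
f(-2) ≈ -0.41615, f(-1.6) ≈ -0.02920, f(-1.2) ≈ 0.36236, f(-0.8) ≈ 0.69671, f(-0.4) ≈ 0.92106, f(0) ≈ 1.00000.
T_5 = (Δx/2)·[f(x_0) + 2f(x_1) + ... + 2f(x_{4}) + f(x_5)].
Sum ≈ 0.89714.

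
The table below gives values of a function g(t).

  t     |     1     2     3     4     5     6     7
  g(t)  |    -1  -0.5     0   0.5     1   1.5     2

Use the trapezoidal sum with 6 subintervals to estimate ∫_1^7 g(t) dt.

Δt = 1.
T_6 = (1/2)·[(-1) + 2·(-0.5) + 2·0 + 2·0.5 + 2·1 + 2·1.5 + 2] = 3.

3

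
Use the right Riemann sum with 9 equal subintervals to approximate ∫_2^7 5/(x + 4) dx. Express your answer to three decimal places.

2.928

Δx = (7 − 2)/9 = 5/9.
Right endpoints: 23/9, 28/9, 11/3, 38/9, 43/9, 16/3, 53/9, 58/9, 7.
f(23/9) = 45/59, f(28/9) = 0.703125, f(11/3) = 15/23, f(38/9) = 45/74, f(43/9) = 45/79, f(16/3) = 15/28, f(53/9) = 45/89, f(58/9) = 45/94, f(7) = 5/11.
Sum = Δx · [f(23/9) + f(28/9) + f(11/3) + ...].
Sum ≈ 2.928.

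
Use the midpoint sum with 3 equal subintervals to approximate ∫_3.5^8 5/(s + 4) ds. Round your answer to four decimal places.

2.3450

Δs = (8 − 3.5)/3 = 1.5.
Midpoints: 4.25, 5.75, 7.25.
f(4.25) = 20/33, f(5.75) = 20/39, f(7.25) = 4/9.
Sum = Δs · [f(4.25) + f(5.75) + f(7.25)].
Sum ≈ 2.3450.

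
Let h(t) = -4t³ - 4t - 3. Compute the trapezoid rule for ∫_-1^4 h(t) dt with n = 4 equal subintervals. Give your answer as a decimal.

-323.4375

Δt = (4 − (-1))/4 = 1.25.
h(-1) = 5, h(0.25) = -4.0625, h(1.5) = -22.5, h(2.75) = -97.1875, h(4) = -275.
T_4 = (Δt/2)·[h(t_0) + 2h(t_1) + 2h(t_2) + 2h(t_3) + h(t_4)].
Sum = -323.4375.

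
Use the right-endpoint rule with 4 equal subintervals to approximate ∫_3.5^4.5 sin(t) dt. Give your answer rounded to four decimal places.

-0.8002

Δt = (4.5 − 3.5)/4 = 0.25.
Right endpoints: 3.75, 4, 4.25, 4.5.
f(3.75) ≈ -0.5716, f(4) ≈ -0.7568, f(4.25) ≈ -0.8950, f(4.5) ≈ -0.9775.
Sum = Δt · [f(3.75) + f(4) + f(4.25) + f(4.5)].
Sum ≈ -0.8002.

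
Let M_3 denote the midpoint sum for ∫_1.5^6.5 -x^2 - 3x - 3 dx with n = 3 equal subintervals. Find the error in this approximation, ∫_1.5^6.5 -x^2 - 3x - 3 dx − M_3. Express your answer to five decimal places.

Exact integral: ∫_1.5^6.5 f(x) dx ≈ -165.4166667.
M_3 ≈ -164.2592593.
Error ≈ -165.4166667 − (-164.2592593) ≈ -1.15741.

-1.15741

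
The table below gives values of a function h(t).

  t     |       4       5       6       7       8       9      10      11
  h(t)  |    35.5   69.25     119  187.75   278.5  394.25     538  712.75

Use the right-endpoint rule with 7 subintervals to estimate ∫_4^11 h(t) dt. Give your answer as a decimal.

Δt = 1.
Sum = 1·[69.25 + 119 + 187.75 + 278.5 + 394.25 + 538 + 712.75] = 2299.5.

2299.5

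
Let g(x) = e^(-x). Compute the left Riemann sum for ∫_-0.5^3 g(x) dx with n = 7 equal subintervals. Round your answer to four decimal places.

2.0318

Δx = (3 − (-0.5))/7 = 0.5.
Left endpoints: -0.5, 0, 0.5, 1, 1.5, 2, 2.5.
g(-0.5) ≈ 1.6487, g(0) ≈ 1.0000, g(0.5) ≈ 0.6065, g(1) ≈ 0.3679, g(1.5) ≈ 0.2231, g(2) ≈ 0.1353, g(2.5) ≈ 0.0821.
Sum = Δx · [g(-0.5) + g(0) + g(0.5) + ...].
Sum ≈ 2.0318.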